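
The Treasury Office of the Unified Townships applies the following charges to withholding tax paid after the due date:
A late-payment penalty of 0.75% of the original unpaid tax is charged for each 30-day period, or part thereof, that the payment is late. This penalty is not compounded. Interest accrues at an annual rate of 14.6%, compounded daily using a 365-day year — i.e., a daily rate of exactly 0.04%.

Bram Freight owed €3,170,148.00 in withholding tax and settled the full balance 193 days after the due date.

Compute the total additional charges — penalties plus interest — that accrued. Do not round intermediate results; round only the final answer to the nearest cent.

Penalty periods: ⌈193/30⌉ = 7; penalty = 7 × 0.75% × €3,170,148.00 = €166,432.77
Interest: €3,170,148.00 × ((1 + 0.0004)^193 − 1) = €3,170,148.00 × 0.08024143… = €254,377.2145…
Penalties + interest = €166,432.7700 + €254,377.2145… = €420,809.98

€420,809.98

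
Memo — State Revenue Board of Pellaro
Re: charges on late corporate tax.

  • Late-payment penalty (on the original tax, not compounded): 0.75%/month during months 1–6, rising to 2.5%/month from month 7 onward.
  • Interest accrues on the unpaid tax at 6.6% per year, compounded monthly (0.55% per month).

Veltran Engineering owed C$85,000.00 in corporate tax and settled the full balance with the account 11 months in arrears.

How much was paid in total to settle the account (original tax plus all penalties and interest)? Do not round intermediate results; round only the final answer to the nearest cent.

C$104,736.28

Penalty, months 1–6: 6 × 0.75% × C$85,000.00 = C$3,825.00
Penalty, months 7–11: 5 × 2.5% × C$85,000.00 = C$10,625.00
Interest: C$85,000.00 × ((1 + 0.0055)^11 − 1) = C$85,000.00 × 0.0621915… = C$5,286.2780…
Total = C$85,000.00 + C$14,450.0000 + C$5,286.2780… = C$104,736.28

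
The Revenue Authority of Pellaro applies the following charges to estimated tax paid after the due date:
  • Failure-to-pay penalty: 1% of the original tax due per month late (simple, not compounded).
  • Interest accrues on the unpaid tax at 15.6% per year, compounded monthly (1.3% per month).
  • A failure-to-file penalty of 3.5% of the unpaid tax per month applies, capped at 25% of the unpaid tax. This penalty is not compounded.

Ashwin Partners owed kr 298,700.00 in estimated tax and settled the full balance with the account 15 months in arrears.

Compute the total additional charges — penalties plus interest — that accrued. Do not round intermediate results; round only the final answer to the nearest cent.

Failure-to-file: 15 × 3.5% × kr 298,700.00 = kr 156,817.50, capped at 25% × kr 298,700.00 = kr 74,675.00
Failure-to-pay penalty = 1% × kr 298,700.00 × 15 mo = kr 44,805.00
Interest: kr 298,700.00 × ((1 + 0.013)^15 − 1) = kr 298,700.00 × 0.2137848… = kr 63,857.5079…
Penalties + interest = kr 119,480.0000 + kr 63,857.5079… = kr 183,337.51

kr 183,337.51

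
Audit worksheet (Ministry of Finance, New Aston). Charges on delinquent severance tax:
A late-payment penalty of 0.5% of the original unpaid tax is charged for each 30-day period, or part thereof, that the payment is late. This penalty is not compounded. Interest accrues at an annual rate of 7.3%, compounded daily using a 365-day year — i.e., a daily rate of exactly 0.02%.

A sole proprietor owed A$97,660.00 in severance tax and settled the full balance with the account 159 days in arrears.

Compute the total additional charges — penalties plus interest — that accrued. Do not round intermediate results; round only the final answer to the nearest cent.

Penalty periods: ⌈159/30⌉ = 6; penalty = 6 × 0.5% × A$97,660.00 = A$2,929.80
Interest: A$97,660.00 × ((1 + 0.0002)^159 − 1) = A$97,660.00 × 0.03230774… = A$3,155.1739…
Penalties + interest = A$2,929.8000 + A$3,155.1739… = A$6,084.97

A$6,084.97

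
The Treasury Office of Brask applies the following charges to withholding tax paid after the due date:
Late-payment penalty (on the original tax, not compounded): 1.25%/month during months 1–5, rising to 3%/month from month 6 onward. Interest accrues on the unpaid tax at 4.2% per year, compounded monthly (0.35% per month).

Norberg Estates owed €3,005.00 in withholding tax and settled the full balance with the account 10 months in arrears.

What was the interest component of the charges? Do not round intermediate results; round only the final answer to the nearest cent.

€106.85

Interest: €3,005.00 × ((1 + 0.0035)^10 − 1) = €3,005.00 × 0.0355564… = €106.8471…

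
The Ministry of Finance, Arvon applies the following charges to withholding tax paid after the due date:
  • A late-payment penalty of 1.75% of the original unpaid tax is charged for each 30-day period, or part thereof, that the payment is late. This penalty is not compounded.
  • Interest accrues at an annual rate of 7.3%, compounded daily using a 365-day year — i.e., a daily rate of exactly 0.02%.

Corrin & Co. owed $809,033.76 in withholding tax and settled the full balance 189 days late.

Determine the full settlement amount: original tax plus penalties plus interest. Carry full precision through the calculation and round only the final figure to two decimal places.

Penalty periods: ⌈189/30⌉ = 7; penalty = 7 × 1.75% × $809,033.76 = $99,106.64…
Interest: $809,033.76 × ((1 + 0.0002)^189 − 1) = $809,033.76 × 0.03851958… = $31,163.6425…
Total = $809,033.76 + $99,106.6356 + $31,163.6425… = $939,304.04

$939,304.04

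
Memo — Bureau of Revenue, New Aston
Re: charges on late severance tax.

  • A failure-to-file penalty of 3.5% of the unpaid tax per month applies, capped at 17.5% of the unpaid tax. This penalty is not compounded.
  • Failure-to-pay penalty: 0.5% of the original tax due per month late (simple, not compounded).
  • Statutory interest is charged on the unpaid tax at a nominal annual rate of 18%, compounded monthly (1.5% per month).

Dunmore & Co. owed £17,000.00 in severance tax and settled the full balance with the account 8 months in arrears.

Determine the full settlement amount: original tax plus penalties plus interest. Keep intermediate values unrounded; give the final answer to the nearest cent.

Failure-to-file: 8 × 3.5% × £17,000.00 = £4,760.00, capped at 17.5% × £17,000.00 = £2,975.00
Failure-to-pay penalty: 8 × 0.5% × £17,000.00 = £680.00
Interest: £17,000.00 × ((1 + 0.015)^8 − 1) = £17,000.00 × 0.1264926… = £2,150.3740…
Total = £17,000.00 + £3,655.0000 + £2,150.3740… = £22,805.37

£22,805.37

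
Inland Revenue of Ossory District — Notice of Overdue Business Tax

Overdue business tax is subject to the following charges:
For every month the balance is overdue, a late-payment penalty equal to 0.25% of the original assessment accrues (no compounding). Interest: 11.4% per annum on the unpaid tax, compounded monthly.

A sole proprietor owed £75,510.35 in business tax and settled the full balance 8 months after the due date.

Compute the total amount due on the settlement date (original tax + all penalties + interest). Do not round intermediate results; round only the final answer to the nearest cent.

£82,953.83

Late-payment penalty = 0.25% × £75,510.35 × 8 mo = £1,510.21…
Interest (11.4%/yr ÷ 12 = 0.95%/month): £75,510.35 × ((1 + 0.0095)^8 − 1) = £5,933.2701…
Total = £75,510.35 + £1,510.2070 + £5,933.2701… = £82,953.83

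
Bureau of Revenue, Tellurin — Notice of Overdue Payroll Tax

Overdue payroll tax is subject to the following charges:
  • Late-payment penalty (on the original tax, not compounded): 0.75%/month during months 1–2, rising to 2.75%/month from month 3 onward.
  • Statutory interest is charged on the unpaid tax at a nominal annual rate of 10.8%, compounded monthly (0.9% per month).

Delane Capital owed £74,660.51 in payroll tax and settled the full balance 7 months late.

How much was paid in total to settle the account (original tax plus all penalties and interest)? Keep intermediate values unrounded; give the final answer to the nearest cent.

£90,878.77

Penalty, months 1–2: 2 × 0.75% × £74,660.51 = £1,119.91…
Penalty, months 3–7: 5 × 2.75% × £74,660.51 = £10,265.82…
Interest: £74,660.51 × ((1 + 0.009)^7 − 1) = £74,660.51 × 0.0647267… = £4,832.5319…
Total = £74,660.51 + £11,385.7278… + £4,832.5319… = £90,878.77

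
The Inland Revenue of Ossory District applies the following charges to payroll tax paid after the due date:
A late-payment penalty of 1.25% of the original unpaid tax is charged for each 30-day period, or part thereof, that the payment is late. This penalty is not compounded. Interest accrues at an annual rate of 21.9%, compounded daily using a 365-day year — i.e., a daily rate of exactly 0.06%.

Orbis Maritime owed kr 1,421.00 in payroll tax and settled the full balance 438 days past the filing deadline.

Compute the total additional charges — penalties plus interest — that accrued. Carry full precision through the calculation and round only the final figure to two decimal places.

Penalty periods: ⌈438/30⌉ = 15; penalty = 15 × 1.25% × kr 1,421.00 = kr 266.44…
Interest: kr 1,421.00 × ((1 + 0.0006)^438 − 1) = kr 1,421.00 × 0.30046409… = kr 426.9595…
Penalties + interest = kr 266.4375 + kr 426.9595… = kr 693.40

kr 693.40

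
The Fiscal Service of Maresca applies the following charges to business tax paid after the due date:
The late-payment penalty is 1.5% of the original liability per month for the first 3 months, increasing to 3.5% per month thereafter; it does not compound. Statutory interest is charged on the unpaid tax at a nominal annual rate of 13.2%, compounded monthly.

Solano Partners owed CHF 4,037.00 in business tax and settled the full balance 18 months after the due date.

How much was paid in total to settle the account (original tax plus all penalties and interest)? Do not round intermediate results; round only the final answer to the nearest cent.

Penalty, months 1–3: 3 × 1.5% × CHF 4,037.00 = CHF 181.67…
Penalty, months 4–18: 15 × 3.5% × CHF 4,037.00 = CHF 2,119.43…
Interest (13.2%/yr ÷ 12 = 1.1%/month): CHF 4,037.00 × ((1 + 0.011)^18 − 1) = CHF 878.6341…
Total = CHF 4,037.00 + CHF 2,301.0900 + CHF 878.6341… = CHF 7,216.72

CHF 7,216.72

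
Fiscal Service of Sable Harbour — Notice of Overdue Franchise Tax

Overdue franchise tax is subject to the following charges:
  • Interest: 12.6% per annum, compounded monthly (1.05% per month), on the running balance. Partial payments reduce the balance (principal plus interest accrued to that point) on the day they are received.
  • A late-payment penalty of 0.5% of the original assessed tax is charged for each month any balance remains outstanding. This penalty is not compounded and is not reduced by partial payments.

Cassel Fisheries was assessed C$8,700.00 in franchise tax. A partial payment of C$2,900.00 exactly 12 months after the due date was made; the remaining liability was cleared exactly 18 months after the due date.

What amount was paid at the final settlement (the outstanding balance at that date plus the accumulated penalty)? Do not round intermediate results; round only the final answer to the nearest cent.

C$8,195.04

Balance at month 12: C$8,700.0000 × (1 + 0.0105)^12 = C$9,861.7745…
After C$2,900.00 payment: C$9,861.7745… − C$2,900.00 = C$6,961.7745…
Balance at month 18: C$6,961.7745… × (1 + 0.0105)^6 = C$7,412.0418…
Penalty: 18 × 0.5% × C$8,700.00 = C$783.00
Final settlement = outstanding balance + penalty = C$7,412.0418… + C$783.00 = C$8,195.04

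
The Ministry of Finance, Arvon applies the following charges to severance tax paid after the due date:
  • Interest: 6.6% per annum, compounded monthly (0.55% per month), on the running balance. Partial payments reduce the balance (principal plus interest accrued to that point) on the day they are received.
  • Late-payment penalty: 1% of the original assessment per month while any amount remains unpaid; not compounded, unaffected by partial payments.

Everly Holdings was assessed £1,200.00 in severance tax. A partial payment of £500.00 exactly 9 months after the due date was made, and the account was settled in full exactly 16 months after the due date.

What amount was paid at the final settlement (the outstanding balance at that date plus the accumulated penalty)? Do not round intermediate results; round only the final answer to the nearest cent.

Balance at month 9: £1,200.0000 × (1 + 0.0055)^9 = £1,260.7237…
After £500.00 payment: £1,260.7237… − £500.00 = £760.7237…
Balance at month 16: £760.7237… × (1 + 0.0055)^7 = £790.4993…
Penalty: 16 × 1% × £1,200.00 = £192.00
Final settlement = outstanding balance + penalty = £790.4993… + £192.00 = £982.50

£982.50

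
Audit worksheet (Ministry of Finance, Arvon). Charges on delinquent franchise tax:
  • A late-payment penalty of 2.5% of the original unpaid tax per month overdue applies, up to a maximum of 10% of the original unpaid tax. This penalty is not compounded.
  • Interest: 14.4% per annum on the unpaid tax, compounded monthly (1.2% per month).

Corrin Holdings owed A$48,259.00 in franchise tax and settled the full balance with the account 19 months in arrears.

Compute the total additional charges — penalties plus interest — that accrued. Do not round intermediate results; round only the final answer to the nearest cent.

A$17,102.11

Penalty (uncapped): 19 × 2.5% × A$48,259.00 = A$22,923.03…; cap = 10% × A$48,259.00 = A$4,825.90 → penalty = A$4,825.90
Interest: A$48,259.00 × ((1 + 0.012)^19 − 1) = A$48,259.00 × 0.2543818… = A$12,276.2104…
Penalties + interest = A$4,825.9000 + A$12,276.2104… = A$17,102.11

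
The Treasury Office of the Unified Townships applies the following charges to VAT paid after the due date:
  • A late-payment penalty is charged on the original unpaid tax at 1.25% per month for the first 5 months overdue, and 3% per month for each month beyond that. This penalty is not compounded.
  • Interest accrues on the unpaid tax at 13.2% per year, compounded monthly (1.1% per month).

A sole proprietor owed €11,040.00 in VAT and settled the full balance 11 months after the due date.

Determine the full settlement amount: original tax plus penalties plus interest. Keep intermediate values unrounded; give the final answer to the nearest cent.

€15,128.99

Penalty, months 1–5: 5 × 1.25% × €11,040.00 = €690.00
Penalty, months 6–11: 6 × 3% × €11,040.00 = €1,987.20
Interest: €11,040.00 × ((1 + 0.011)^11 − 1) = €11,040.00 × 0.1278795… = €1,411.7899…
Total = €11,040.00 + €2,677.2000 + €1,411.7899… = €15,128.99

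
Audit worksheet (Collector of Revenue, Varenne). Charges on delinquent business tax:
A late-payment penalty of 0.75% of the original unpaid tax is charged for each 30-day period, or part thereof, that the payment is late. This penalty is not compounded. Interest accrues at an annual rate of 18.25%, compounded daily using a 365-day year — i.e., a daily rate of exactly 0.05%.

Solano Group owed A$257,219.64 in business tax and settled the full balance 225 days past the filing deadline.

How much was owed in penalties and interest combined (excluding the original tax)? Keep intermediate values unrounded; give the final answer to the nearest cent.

A$46,052.81

Penalty periods: ⌈225/30⌉ = 8; penalty = 8 × 0.75% × A$257,219.64 = A$15,433.18…
Interest: A$257,219.64 × ((1 + 0.0005)^225 − 1) = A$257,219.64 × 0.11904079… = A$30,619.6302…
Penalties + interest = A$15,433.1784 + A$30,619.6302… = A$46,052.81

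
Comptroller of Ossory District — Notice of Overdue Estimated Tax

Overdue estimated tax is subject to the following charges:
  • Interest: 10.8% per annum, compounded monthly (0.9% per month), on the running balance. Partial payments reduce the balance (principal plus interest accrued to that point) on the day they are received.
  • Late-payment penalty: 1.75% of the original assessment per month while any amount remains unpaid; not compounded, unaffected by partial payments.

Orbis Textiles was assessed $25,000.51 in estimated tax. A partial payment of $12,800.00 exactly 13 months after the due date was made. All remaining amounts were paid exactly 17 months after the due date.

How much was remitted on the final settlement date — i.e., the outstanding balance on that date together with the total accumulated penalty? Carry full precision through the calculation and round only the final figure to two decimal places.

$23,284.38

Balance at month 13: $25,000.5100 × (1 + 0.009)^13 = $28,088.8546…
After $12,800.00 payment: $28,088.8546… − $12,800.00 = $15,288.8546…
Balance at month 17: $15,288.8546… × (1 + 0.009)^4 = $15,846.7284…
Penalty: 17 × 1.75% × $25,000.51 = $7,437.65…
Final settlement = outstanding balance + penalty = $15,846.7284… + $7,437.65… = $23,284.38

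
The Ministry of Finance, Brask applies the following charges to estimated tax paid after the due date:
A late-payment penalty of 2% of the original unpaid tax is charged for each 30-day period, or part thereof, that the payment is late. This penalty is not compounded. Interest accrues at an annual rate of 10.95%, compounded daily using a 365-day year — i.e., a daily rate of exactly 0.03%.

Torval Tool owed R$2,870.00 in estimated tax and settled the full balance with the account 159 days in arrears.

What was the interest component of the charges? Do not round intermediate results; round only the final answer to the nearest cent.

Interest: R$2,870.00 × ((1 + 0.0003)^159 − 1) = R$2,870.00 × 0.04884845… = R$140.1950…

R$140.20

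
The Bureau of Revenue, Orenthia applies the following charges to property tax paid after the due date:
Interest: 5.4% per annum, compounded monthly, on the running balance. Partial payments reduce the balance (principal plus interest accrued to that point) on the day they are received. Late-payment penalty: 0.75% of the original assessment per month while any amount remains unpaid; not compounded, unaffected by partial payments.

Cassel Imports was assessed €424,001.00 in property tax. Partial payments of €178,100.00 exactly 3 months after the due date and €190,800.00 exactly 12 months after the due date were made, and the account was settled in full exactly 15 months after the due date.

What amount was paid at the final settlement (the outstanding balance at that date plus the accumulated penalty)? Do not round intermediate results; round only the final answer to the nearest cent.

Monthly rate = 5.4% ÷ 12 = 0.45%
Balance at month 3: €424,001.0000 × (1 + 0.0045)^3 = €429,750.8102…
After €178,100.00 payment: €429,750.8102… − €178,100.00 = €251,650.8102…
Balance at month 12: €251,650.8102… × (1 + 0.0045)^9 = €262,028.0608…
After €190,800.00 payment: €262,028.0608… − €190,800.00 = €71,228.0608…
Balance at month 15: €71,228.0608… × (1 + 0.0045)^3 = €72,193.9732…
Penalty: 15 × 0.75% × €424,001.00 = €47,700.11…
Final settlement = outstanding balance + penalty = €72,193.9732… + €47,700.11… = €119,894.09

€119,894.09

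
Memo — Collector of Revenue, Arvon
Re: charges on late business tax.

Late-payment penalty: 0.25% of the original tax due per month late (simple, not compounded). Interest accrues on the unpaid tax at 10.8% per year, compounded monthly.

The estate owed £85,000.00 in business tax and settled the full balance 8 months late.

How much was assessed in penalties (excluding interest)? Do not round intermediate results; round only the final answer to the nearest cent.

£1,700.00

Late-payment penalty = 0.25% × £85,000.00 × 8 mo = £1,700.00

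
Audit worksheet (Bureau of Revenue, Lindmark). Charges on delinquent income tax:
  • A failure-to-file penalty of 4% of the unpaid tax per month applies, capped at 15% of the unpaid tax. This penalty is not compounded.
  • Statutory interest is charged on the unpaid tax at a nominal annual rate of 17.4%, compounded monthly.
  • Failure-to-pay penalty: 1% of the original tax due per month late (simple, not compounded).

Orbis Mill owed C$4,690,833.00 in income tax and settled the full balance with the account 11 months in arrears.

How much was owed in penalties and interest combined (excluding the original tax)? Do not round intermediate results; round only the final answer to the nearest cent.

Failure-to-file: 11 × 4% × C$4,690,833.00 = C$2,063,966.52, capped at 15% × C$4,690,833.00 = C$703,624.95
Failure-to-pay penalty: 11 × 1% × C$4,690,833.00 = C$515,991.63
Interest (17.4%/yr ÷ 12 = 1.45%/month): C$4,690,833.00 × ((1 + 0.0145)^11 − 1) = C$804,860.9189…
Penalties + interest = C$1,219,616.5800 + C$804,860.9189… = C$2,024,477.50

C$2,024,477.50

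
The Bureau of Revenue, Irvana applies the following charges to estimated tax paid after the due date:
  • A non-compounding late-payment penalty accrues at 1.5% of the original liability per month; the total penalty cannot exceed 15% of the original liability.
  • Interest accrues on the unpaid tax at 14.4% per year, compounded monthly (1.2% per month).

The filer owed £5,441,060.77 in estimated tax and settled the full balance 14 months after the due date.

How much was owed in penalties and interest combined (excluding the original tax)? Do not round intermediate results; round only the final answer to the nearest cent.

Penalty (uncapped): 14 × 1.5% × £5,441,060.77 = £1,142,622.76…; cap = 15% × £5,441,060.77 = £816,159.12… → penalty = £816,159.12…
Interest: £5,441,060.77 × ((1 + 0.012)^14 − 1) = £5,441,060.77 × 0.1817543… = £988,935.9520…
Penalties + interest = £816,159.1155 + £988,935.9520… = £1,805,095.07

£1,805,095.07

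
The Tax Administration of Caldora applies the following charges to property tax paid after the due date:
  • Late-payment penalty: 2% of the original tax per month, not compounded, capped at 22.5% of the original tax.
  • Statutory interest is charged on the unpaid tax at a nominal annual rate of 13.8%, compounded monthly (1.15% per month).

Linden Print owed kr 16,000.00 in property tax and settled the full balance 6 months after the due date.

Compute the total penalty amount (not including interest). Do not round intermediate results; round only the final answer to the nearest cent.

Penalty: 6 × 2% × kr 16,000.00 = kr 1,920.00 (below the 22.5% cap of kr 3,600.00)

kr 1,920.00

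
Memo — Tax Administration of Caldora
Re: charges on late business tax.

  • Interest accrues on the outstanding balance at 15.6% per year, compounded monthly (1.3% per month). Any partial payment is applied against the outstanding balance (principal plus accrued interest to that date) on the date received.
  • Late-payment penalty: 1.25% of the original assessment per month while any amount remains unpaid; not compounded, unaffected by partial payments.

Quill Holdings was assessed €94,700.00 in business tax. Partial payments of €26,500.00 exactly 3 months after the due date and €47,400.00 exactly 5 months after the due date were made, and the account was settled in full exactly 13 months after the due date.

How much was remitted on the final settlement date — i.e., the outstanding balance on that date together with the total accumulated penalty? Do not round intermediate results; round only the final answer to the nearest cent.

Balance at month 3: €94,700.0000 × (1 + 0.013)^3 = €98,441.5210…
After €26,500.00 payment: €98,441.5210… − €26,500.00 = €71,941.5210…
Balance at month 5: €71,941.5210… × (1 + 0.013)^2 = €73,824.1586…
After €47,400.00 payment: €73,824.1586… − €47,400.00 = €26,424.1586…
Balance at month 13: €26,424.1586… × (1 + 0.013)^8 = €29,300.6146…
Penalty: 13 × 1.25% × €94,700.00 = €15,388.75
Final settlement = outstanding balance + penalty = €29,300.6146… + €15,388.75 = €44,689.36

€44,689.36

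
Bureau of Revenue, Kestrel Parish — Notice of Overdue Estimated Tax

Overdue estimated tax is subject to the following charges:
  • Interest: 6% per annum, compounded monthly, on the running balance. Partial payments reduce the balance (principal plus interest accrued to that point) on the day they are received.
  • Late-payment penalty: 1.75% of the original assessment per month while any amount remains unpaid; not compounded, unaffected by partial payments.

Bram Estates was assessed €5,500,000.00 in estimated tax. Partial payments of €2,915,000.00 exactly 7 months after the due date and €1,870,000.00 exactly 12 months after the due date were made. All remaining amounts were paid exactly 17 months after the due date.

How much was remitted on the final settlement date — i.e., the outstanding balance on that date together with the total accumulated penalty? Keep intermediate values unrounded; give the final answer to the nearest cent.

€2,641,632.46

Monthly rate = 6% ÷ 12 = 0.5%
Balance at month 7: €5,500,000.0000 × (1 + 0.005)^7 = €5,695,411.6832…
After €2,915,000.00 payment: €5,695,411.6832… − €2,915,000.00 = €2,780,411.6832…
Balance at month 12: €2,780,411.6832… × (1 + 0.005)^5 = €2,850,620.5624…
After €1,870,000.00 payment: €2,850,620.5624… − €1,870,000.00 = €980,620.5624…
Balance at month 17: €980,620.5624… × (1 + 0.005)^5 = €1,005,382.4604…
Penalty: 17 × 1.75% × €5,500,000.00 = €1,636,250.00
Final settlement = outstanding balance + penalty = €1,005,382.4604… + €1,636,250.00 = €2,641,632.46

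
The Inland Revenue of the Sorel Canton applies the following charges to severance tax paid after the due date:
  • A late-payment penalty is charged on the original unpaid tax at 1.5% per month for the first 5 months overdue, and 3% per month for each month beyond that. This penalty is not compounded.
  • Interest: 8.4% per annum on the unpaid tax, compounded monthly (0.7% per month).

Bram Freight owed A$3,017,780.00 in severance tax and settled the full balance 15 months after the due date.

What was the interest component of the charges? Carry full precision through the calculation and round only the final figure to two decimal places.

Interest: A$3,017,780.00 × ((1 + 0.007)^15 − 1) = A$3,017,780.00 × 0.1103044… = A$332,874.3924…

A$332,874.39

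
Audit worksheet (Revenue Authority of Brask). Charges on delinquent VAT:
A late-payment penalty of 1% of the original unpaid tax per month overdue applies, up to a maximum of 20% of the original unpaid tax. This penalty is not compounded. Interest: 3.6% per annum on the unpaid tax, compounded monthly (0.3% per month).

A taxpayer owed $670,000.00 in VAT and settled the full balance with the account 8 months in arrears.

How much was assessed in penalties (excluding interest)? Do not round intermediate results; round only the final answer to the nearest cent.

Penalty: 8 × 1% × $670,000.00 = $53,600.00 (below the 20% cap of $134,000.00)

$53,600.00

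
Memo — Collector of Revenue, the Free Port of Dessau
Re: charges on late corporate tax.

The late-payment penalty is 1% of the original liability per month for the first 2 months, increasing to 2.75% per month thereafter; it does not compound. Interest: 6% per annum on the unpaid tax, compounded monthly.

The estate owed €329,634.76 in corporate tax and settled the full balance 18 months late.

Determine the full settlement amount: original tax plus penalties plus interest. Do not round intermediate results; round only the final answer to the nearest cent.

€512,228.99

Penalty, months 1–2: 2 × 1% × €329,634.76 = €6,592.70…
Penalty, months 3–18: 16 × 2.75% × €329,634.76 = €145,039.29…
Interest (6%/yr ÷ 12 = 0.5%/month): €329,634.76 × ((1 + 0.005)^18 − 1) = €30,962.2435…
Total = €329,634.76 + €151,631.9896 + €30,962.2435… = €512,228.99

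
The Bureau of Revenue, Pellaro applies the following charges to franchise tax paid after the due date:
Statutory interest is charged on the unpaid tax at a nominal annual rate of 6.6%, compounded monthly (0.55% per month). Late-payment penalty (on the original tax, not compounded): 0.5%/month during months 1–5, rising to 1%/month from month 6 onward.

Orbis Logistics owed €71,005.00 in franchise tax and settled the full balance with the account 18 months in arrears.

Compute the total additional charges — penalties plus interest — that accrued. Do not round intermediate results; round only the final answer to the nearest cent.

€18,373.74

Penalty, months 1–5: 5 × 0.5% × €71,005.00 = €1,775.13…
Penalty, months 6–18: 13 × 1% × €71,005.00 = €9,230.65
Interest: €71,005.00 × ((1 + 0.0055)^18 − 1) = €71,005.00 × 0.1037669… = €7,367.9656…
Penalties + interest = €11,005.7750 + €7,367.9656… = €18,373.74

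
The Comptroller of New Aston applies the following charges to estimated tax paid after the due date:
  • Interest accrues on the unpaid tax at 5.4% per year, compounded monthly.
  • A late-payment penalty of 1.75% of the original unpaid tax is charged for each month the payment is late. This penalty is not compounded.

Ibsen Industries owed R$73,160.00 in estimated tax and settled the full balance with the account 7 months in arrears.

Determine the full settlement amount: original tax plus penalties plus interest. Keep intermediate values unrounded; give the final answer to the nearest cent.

R$84,457.99

Late-payment penalty: 7 × 1.75% × R$73,160.00 = R$8,962.10
Interest (5.4%/yr ÷ 12 = 0.45%/month): R$73,160.00 × ((1 + 0.0045)^7 − 1) = R$2,335.8857…
Total = R$73,160.00 + R$8,962.1000 + R$2,335.8857… = R$84,457.99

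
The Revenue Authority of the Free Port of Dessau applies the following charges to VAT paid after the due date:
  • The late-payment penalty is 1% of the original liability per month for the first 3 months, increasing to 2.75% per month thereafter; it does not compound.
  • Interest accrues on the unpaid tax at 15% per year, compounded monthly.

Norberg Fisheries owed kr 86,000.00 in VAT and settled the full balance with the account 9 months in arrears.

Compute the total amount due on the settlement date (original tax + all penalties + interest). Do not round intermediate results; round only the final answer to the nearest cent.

kr 112,943.13

Penalty, months 1–3: 3 × 1% × kr 86,000.00 = kr 2,580.00
Penalty, months 4–9: 6 × 2.75% × kr 86,000.00 = kr 14,190.00
Interest (15%/yr ÷ 12 = 1.25%/month): kr 86,000.00 × ((1 + 0.0125)^9 − 1) = kr 10,173.1273…
Total = kr 86,000.00 + kr 16,770.0000 + kr 10,173.1273… = kr 112,943.13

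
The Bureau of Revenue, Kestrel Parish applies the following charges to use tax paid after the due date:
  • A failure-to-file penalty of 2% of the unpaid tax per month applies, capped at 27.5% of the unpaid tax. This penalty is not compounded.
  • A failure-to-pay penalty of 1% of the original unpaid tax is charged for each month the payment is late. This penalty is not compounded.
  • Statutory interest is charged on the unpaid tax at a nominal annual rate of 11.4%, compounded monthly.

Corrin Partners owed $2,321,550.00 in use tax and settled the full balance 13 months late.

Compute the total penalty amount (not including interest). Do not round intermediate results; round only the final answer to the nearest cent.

$905,404.50

Failure-to-file: 13 × 2% × $2,321,550.00 = $603,603.00 (under the 27.5% cap)
Failure-to-pay penalty: 13 × 1% × $2,321,550.00 = $301,801.50
Total penalty = $603,603.00 + $301,801.50 = $905,404.50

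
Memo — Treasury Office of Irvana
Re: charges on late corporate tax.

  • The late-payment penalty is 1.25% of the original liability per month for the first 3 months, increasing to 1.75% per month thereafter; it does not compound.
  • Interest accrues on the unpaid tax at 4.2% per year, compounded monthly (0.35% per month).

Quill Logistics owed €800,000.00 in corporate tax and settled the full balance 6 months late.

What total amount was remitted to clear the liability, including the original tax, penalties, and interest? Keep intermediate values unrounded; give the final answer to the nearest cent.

€888,947.69

Penalty, months 1–3: 3 × 1.25% × €800,000.00 = €30,000.00
Penalty, months 4–6: 3 × 1.75% × €800,000.00 = €42,000.00
Interest: €800,000.00 × ((1 + 0.0035)^6 − 1) = €800,000.00 × 0.0211846… = €16,947.6878…
Total = €800,000.00 + €72,000.0000 + €16,947.6878… = €888,947.69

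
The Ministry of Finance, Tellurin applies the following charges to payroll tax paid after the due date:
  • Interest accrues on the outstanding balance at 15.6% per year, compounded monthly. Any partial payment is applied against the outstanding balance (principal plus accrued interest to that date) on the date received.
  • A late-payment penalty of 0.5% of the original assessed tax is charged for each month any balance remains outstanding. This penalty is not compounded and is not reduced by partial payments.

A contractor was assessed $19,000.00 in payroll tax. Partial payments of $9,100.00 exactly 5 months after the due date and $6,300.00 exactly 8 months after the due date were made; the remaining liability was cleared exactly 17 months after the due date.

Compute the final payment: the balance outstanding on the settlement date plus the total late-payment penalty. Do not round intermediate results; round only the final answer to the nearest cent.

$7,578.17

Monthly rate = 15.6% ÷ 12 = 1.3%
Balance at month 5: $19,000.0000 × (1 + 0.013)^5 = $20,267.5302…
After $9,100.00 payment: $20,267.5302… − $9,100.00 = $11,167.5302…
Balance at month 8: $11,167.5302… × (1 + 0.013)^3 = $11,608.7503…
After $6,300.00 payment: $11,608.7503… − $6,300.00 = $5,308.7503…
Balance at month 17: $5,308.7503… × (1 + 0.013)^9 = $5,963.1716…
Penalty: 17 × 0.5% × $19,000.00 = $1,615.00
Final settlement = outstanding balance + penalty = $5,963.1716… + $1,615.00 = $7,578.17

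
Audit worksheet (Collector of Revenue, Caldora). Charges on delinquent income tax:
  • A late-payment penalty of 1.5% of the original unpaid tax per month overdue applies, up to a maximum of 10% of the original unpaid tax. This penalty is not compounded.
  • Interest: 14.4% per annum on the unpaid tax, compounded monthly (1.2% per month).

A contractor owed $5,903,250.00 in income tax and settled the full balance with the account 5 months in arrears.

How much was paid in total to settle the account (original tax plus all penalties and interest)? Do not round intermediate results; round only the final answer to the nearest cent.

$6,708,792.05

Penalty: 5 × 1.5% × $5,903,250.00 = $442,743.75 (below the 10% cap of $590,325.00)
Interest: $5,903,250.00 × ((1 + 0.012)^5 − 1) = $5,903,250.00 × 0.0614574… = $362,798.3017…
Total = $5,903,250.00 + $442,743.7500 + $362,798.3017… = $6,708,792.05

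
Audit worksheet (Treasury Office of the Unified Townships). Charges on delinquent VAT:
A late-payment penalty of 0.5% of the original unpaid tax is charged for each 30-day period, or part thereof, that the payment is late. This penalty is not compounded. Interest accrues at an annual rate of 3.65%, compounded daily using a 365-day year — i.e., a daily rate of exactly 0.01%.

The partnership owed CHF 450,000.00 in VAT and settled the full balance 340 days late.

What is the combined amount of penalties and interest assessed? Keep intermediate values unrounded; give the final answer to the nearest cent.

Penalty periods: ⌈340/30⌉ = 12; penalty = 12 × 0.5% × CHF 450,000.00 = CHF 27,000.00
Interest: CHF 450,000.00 × ((1 + 0.0001)^340 − 1) = CHF 450,000.00 × 0.03458285… = CHF 15,562.2816…
Penalties + interest = CHF 27,000.0000 + CHF 15,562.2816… = CHF 42,562.28

CHF 42,562.28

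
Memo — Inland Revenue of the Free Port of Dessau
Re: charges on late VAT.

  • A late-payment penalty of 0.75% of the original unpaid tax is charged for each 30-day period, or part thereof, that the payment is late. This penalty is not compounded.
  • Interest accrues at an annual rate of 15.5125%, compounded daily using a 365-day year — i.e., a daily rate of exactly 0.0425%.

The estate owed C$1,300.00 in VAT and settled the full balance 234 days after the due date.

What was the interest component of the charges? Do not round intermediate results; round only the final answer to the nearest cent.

Interest: C$1,300.00 × ((1 + 0.000425)^234 − 1) = C$1,300.00 × 0.10453991… = C$135.9019…

C$135.90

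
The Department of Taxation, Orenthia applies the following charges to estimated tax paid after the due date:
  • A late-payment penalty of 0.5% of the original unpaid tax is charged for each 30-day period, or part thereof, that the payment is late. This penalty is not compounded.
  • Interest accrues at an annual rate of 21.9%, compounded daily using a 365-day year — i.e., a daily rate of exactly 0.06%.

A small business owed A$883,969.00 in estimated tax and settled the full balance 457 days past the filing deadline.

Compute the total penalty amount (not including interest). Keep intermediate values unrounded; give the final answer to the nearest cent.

Penalty periods: ⌈457/30⌉ = 16; penalty = 16 × 0.5% × A$883,969.00 = A$70,717.52

A$70,717.52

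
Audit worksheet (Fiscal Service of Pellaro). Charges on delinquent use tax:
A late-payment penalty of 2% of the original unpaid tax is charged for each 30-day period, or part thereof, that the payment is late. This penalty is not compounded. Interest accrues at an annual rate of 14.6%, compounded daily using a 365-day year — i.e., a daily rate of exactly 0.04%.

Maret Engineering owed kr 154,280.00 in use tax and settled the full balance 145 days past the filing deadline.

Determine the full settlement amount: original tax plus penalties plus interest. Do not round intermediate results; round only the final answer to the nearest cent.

kr 178,918.93

Penalty periods: ⌈145/30⌉ = 5; penalty = 5 × 2% × kr 154,280.00 = kr 15,428.00
Interest: kr 154,280.00 × ((1 + 0.0004)^145 − 1) = kr 154,280.00 × 0.05970271… = kr 9,210.9335…
Total = kr 154,280.00 + kr 15,428.0000 + kr 9,210.9335… = kr 178,918.93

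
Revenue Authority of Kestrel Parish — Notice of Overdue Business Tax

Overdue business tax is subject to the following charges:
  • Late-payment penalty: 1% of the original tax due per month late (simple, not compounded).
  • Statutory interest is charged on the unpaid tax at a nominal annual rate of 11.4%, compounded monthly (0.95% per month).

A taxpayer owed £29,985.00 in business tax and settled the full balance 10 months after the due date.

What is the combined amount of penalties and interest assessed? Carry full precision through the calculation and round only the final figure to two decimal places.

Late-payment penalty: 10 × 1% × £29,985.00 = £2,998.50
Interest: £29,985.00 × ((1 + 0.0095)^10 − 1) = £29,985.00 × 0.0991659… = £2,973.4885…
Penalties + interest = £2,998.5000 + £2,973.4885… = £5,971.99

£5,971.99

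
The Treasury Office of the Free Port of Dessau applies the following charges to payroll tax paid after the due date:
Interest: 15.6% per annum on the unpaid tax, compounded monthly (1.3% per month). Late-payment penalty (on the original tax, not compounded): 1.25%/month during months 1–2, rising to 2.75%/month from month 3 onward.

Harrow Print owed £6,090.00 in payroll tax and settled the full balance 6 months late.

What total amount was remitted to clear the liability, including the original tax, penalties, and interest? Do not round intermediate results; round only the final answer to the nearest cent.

£7,402.88

Penalty, months 1–2: 2 × 1.25% × £6,090.00 = £152.25
Penalty, months 3–6: 4 × 2.75% × £6,090.00 = £669.90
Interest: £6,090.00 × ((1 + 0.013)^6 − 1) = £6,090.00 × 0.0805794… = £490.7284…
Total = £6,090.00 + £822.1500 + £490.7284… = £7,402.88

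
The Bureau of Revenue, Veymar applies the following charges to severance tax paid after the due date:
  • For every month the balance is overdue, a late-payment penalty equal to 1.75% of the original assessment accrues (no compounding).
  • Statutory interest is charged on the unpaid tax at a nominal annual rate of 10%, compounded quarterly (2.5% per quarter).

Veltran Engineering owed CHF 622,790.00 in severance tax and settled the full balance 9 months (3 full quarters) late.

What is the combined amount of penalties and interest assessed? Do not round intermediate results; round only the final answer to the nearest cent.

Late-payment penalty = 1.75% × CHF 622,790.00 × 9 mo = CHF 98,089.43…
Interest: CHF 622,790.00 × ((1 + 0.025)^3 − 1) = CHF 622,790.00 × 0.0768906… = CHF 47,886.7123…
Penalties + interest = CHF 98,089.4250 + CHF 47,886.7123… = CHF 145,976.14

CHF 145,976.14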